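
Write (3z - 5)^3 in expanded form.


Expand (3z - 5)^3 by repeated multiplication:
  (3z - 5)^2 = 9z^2 - 30z + 25
= 27z^3 - 135z^2 + 225z - 125


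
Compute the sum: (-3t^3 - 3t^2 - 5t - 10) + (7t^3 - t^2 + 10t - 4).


Align terms by degree and add:
  -3t^3 - 3t^2 - 5t - 10
+ 7t^3 - t^2 + 10t - 4
= 4t^3 - 4t^2 + 5t - 14


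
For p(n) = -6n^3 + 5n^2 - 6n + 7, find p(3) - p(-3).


p(3) = -128
p(-3) = 232
p(3) - p(-3) = -128 - 232 = -360


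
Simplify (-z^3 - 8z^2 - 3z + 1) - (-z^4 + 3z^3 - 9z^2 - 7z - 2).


Distribute the minus sign:
  (-z^3 - 8z^2 - 3z + 1)
- (-z^4 + 3z^3 - 9z^2 - 7z - 2)
Negate second polynomial: z^4 - 3z^3 + 9z^2 + 7z + 2
Add: z^4 - 4z^3 + z^2 + 4z + 3


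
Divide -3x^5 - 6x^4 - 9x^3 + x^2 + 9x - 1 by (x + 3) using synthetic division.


Synthetic division with c = -3. Coefficients: -3, -6, -9, 1, 9, -1
Bring down -3.
  -3 * -3 = 9; 9 - 6 = 3
  3 * -3 = -9; -9 - 9 = -18
  -18 * -3 = 54; 54 + 1 = 55
  55 * -3 = -165; -165 + 9 = -156
  -156 * -3 = 468; 468 - 1 = 467
Quotient: -3x^4 + 3x^3 - 18x^2 + 55x - 156, Remainder: 467


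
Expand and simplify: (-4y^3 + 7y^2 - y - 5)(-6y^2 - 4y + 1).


Distribute each term of the first polynomial:
  (-4y^3)(-6y^2 - 4y + 1) = 24y^5 + 16y^4 - 4y^3
  (7y^2)(-6y^2 - 4y + 1) = -42y^4 - 28y^3 + 7y^2
  (-y)(-6y^2 - 4y + 1) = 6y^3 + 4y^2 - y
  (-5)(-6y^2 - 4y + 1) = 30y^2 + 20y - 5
Sum: 24y^5 - 26y^4 - 26y^3 + 41y^2 + 19y - 5


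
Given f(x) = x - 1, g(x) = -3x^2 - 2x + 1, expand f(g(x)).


Substitute g(x) into f:
f(g(x)) = 1*(-3x^2 - 2x + 1) + (-1)
Expand and combine: -3x^2 - 2x


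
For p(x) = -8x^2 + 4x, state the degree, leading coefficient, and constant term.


Highest power of x is 2, with coefficient -8. Constant term is 0.
Degree = 2, leading coefficient = -8, constant term = 0


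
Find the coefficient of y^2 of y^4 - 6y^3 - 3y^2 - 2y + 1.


Read off the coefficient of y^2: -3


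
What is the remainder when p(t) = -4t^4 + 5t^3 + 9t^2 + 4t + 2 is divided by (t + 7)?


By the Remainder Theorem, the remainder equals p(-7):
  -4*(-7)^4 = -9604
  5*(-7)^3 = -1715
  9*(-7)^2 = 441
  4*(-7)^1 = -28
  constant: 2
Sum: -9604 - 1715 + 441 - 28 + 2 = -10904


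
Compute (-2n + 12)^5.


Expand (-2n + 12)^5 by repeated multiplication:
  (-2n + 12)^2 = 4n^2 - 48n + 144
  (-2n + 12)^3 = -8n^3 + 144n^2 - 864n + 1728
  (-2n + 12)^4 = 16n^4 - 384n^3 + 3456n^2 - 13824n + 20736
= -32n^5 + 960n^4 - 11520n^3 + 69120n^2 - 207360n + 248832


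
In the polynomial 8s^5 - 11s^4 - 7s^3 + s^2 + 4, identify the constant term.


Read off the constant term: 4


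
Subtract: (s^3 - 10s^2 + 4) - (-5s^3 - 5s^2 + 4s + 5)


Distribute the minus sign:
  (s^3 - 10s^2 + 4)
- (-5s^3 - 5s^2 + 4s + 5)
Negate second polynomial: 5s^3 + 5s^2 - 4s - 5
Add: 6s^3 - 5s^2 - 4s - 1


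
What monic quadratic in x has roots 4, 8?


p(x) = (x - 4)(x - 8)
Expand: x^2 - 12x + 32


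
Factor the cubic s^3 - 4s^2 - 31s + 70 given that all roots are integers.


Try integer roots (divisors of 70). s=2: p(2)=0.
Divide out (s - 2): quotient is s^2 - 2s - 35.
Factor the quadratic: (s + 5)(s - 7)
Result: (s - 2)(s + 5)(s - 7)


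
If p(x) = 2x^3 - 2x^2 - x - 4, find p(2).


Using direct substitution:
  2 * (2)^3 = 16
  -2 * (2)^2 = -8
  -1 * (2)^1 = -2
  constant: -4
Sum = 16 - 8 - 2 - 4 = 2


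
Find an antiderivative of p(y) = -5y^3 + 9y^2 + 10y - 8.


Reverse power rule on each term:
  ∫ -5y^3 dy = -(5/4)y^4
  ∫ 9y^2 dy = 3y^3
  ∫ 10y dy = 5y^2
  ∫ -8 dy = -8y
F(y) = -(5/4)y^4 + 3y^3 + 5y^2 - 8y + C


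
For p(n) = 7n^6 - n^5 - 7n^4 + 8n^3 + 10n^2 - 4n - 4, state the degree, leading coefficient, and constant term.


Highest power of n is 6, with coefficient 7. Constant term is -4.
Degree = 6, leading coefficient = 7, constant term = -4


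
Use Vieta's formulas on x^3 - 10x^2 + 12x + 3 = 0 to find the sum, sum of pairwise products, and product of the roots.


Monic cubic x^3+bx^2+cx+d=0: sum=-b, pairwise sum=c, product=-d.
b=-10, c=12, d=3
r1+r2+r3 = 10
r1r2+r1r3+r2r3 = 12
r1r2r3 = -3


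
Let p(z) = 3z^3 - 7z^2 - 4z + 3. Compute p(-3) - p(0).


p(-3) = -129
p(0) = 3
p(-3) - p(0) = -129 - 3 = -132


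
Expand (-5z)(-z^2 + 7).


Distribute each term of the first polynomial:
  (-5z)(-z^2 + 7) = 5z^3 - 35z
Sum: 5z^3 - 35z


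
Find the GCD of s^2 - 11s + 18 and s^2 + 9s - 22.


Factor each:
  s^2 - 11s + 18 = (s - 2)(s - 9)
  s^2 + 9s - 22 = (s - 2)(s + 11)
Common monic factor: s - 2


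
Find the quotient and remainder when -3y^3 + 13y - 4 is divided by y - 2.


(-3y^3 + 13y - 4) / (y - 2)
Step 1: -3y^2 * (y - 2) = -3y^3 + 6y^2; subtract.
Step 2: -6y * (y - 2) = -6y^2 + 12y; subtract.
Step 3: 1 * (y - 2) = y - 2; subtract.
Quotient: -3y^2 - 6y + 1, Remainder: -2


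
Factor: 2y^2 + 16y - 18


Roots satisfy r1 + r2 = -b/a = -8 and r1*r2 = c/a = -9.
So r1 = 1, r2 = -9.
2y^2 + 16y - 18 = 2(y - r1)(y - r2) = 2(y - 1)(y + 9)


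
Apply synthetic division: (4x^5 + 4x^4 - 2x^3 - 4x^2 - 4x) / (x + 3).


Synthetic division with c = -3. Coefficients: 4, 4, -2, -4, -4, 0
Bring down 4.
  4 * -3 = -12; -12 + 4 = -8
  -8 * -3 = 24; 24 - 2 = 22
  22 * -3 = -66; -66 - 4 = -70
  -70 * -3 = 210; 210 - 4 = 206
  206 * -3 = -618; -618 + 0 = -618
Quotient: 4x^4 - 8x^3 + 22x^2 - 70x + 206, Remainder: -618


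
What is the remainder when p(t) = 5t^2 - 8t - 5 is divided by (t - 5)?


By the Remainder Theorem, the remainder equals p(5):
  5*(5)^2 = 125
  -8*(5)^1 = -40
  constant: -5
Sum: 125 - 40 - 5 = 80


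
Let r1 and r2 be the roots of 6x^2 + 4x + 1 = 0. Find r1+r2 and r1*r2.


For ax^2+bx+c=0: sum = -b/a, product = c/a.
a=6, b=4, c=1
Sum = -(4)/6 = -2/3
Product = (1)/6 = 1/6


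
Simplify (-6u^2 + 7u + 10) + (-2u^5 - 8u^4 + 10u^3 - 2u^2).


Align terms by degree and add:
  -6u^2 + 7u + 10
  -2u^5 - 8u^4 + 10u^3 - 2u^2
= -2u^5 - 8u^4 + 10u^3 - 8u^2 + 7u + 10


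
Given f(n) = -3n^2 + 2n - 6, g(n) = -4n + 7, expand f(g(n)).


Substitute g(n) into f:
f(g(n)) = -3*(-4n + 7)^2 + 2*(-4n + 7) + (-6)
(-4n + 7)^2 = 16n^2 - 56n + 49
Expand and combine: -48n^2 + 160n - 139


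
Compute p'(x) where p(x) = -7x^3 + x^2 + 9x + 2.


Apply the power rule term by term:
  d/dx(-7x^3) = -21x^2
  d/dx(x^2) = 2x
  d/dx(9x) = 9
  d/dx(2) = 0
p'(x) = -21x^2 + 2x + 9


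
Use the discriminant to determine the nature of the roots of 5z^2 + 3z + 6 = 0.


D = b^2 - 4ac = (3)^2 - 4(5)(6) = 9 - 120 = -111
Since D < 0: two complex conjugate roots (no real roots)


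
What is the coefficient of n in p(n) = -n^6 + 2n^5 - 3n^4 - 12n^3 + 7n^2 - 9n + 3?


Read off the coefficient of n: -9


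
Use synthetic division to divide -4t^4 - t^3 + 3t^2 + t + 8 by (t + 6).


Synthetic division with c = -6. Coefficients: -4, -1, 3, 1, 8
Bring down -4.
  -4 * -6 = 24; 24 - 1 = 23
  23 * -6 = -138; -138 + 3 = -135
  -135 * -6 = 810; 810 + 1 = 811
  811 * -6 = -4866; -4866 + 8 = -4858
Quotient: -4t^3 + 23t^2 - 135t + 811, Remainder: -4858


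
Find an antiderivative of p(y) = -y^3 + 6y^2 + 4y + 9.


Reverse power rule on each term:
  ∫ -y^3 dy = -(1/4)y^4
  ∫ 6y^2 dy = 2y^3
  ∫ 4y dy = 2y^2
  ∫ 9 dy = 9y
F(y) = -(1/4)y^4 + 2y^3 + 2y^2 + 9y + C


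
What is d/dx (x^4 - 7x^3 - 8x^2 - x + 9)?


Apply the power rule term by term:
  d/dx(x^4) = 4x^3
  d/dx(-7x^3) = -21x^2
  d/dx(-8x^2) = -16x
  d/dx(-x) = -1
  d/dx(9) = 0
p'(x) = 4x^3 - 21x^2 - 16x - 1


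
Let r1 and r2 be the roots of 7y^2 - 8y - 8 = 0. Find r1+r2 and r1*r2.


For ay^2+by+c=0: sum = -b/a, product = c/a.
a=7, b=-8, c=-8
Sum = -(-8)/7 = 8/7
Product = (-8)/7 = -8/7


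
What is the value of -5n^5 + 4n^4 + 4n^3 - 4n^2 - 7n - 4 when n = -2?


Using direct substitution:
  -5 * (-2)^5 = 160
  4 * (-2)^4 = 64
  4 * (-2)^3 = -32
  -4 * (-2)^2 = -16
  -7 * (-2)^1 = 14
  constant: -4
Sum = 160 + 64 - 32 - 16 + 14 - 4 = 186


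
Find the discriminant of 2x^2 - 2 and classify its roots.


D = b^2 - 4ac = (0)^2 - 4(2)(-2) = 0 + 16 = 16
Since D > 0: two distinct rational roots


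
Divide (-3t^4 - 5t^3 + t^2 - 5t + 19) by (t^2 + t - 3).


(-3t^4 - 5t^3 + t^2 - 5t + 19) / (t^2 + t - 3)
Step 1: -3t^2 * (t^2 + t - 3) = -3t^4 - 3t^3 + 9t^2; subtract.
Step 2: -2t * (t^2 + t - 3) = -2t^3 - 2t^2 + 6t; subtract.
Step 3: -6 * (t^2 + t - 3) = -6t^2 - 6t + 18; subtract.
Quotient: -3t^2 - 2t - 6, Remainder: -5t + 1


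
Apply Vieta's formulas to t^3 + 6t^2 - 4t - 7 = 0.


Monic cubic t^3+bt^2+ct+d=0: sum=-b, pairwise sum=c, product=-d.
b=6, c=-4, d=-7
r1+r2+r3 = -6
r1r2+r1r3+r2r3 = -4
r1r2r3 = 7


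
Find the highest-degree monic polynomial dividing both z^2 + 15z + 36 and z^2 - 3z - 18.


Factor each:
  z^2 + 15z + 36 = (z + 3)(z + 12)
  z^2 - 3z - 18 = (z + 3)(z - 6)
Common monic factor: z + 3


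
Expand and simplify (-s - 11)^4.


Expand (-s - 11)^4 by repeated multiplication:
  (-s - 11)^2 = s^2 + 22s + 121
  (-s - 11)^3 = -s^3 - 33s^2 - 363s - 1331
= s^4 + 44s^3 + 726s^2 + 5324s + 14641


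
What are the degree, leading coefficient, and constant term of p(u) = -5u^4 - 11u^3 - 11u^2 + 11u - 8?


Highest power of u is 4, with coefficient -5. Constant term is -8.
Degree = 4, leading coefficient = -5, constant term = -8


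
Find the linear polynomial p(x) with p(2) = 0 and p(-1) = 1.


p(x) = mx + b. Using p(2)=0, p(-1)=1:
m = (0 - 1)/(2 + 1) = -1/3 = -1/3
b = 0 - m*(2) = 0 + 2/3 = 2/3
p(x) = -(1/3)x + (2/3)


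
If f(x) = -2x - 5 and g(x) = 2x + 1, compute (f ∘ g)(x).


Substitute g(x) into f:
f(g(x)) = -2*(2x + 1) + (-5)
Expand and combine: -4x - 7


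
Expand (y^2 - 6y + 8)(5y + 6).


Distribute each term of the first polynomial:
  (y^2)(5y + 6) = 5y^3 + 6y^2
  (-6y)(5y + 6) = -30y^2 - 36y
  (8)(5y + 6) = 40y + 48
Sum: 5y^3 - 24y^2 + 4y + 48


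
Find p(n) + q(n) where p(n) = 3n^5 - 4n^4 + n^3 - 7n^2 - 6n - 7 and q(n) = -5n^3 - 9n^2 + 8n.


Align terms by degree and add:
  3n^5 - 4n^4 + n^3 - 7n^2 - 6n - 7
  -5n^3 - 9n^2 + 8n
= 3n^5 - 4n^4 - 4n^3 - 16n^2 + 2n - 7


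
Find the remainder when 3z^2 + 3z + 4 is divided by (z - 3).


By the Remainder Theorem, the remainder equals p(3):
  3*(3)^2 = 27
  3*(3)^1 = 9
  constant: 4
Sum: 27 + 9 + 4 = 40


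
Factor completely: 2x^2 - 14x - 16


Roots satisfy r1 + r2 = -b/a = 7 and r1*r2 = c/a = -8.
So r1 = 8, r2 = -1.
2x^2 - 14x - 16 = 2(x - r1)(x - r2) = 2(x - 8)(x + 1)


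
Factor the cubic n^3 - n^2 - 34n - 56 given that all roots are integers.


Try integer roots (divisors of -56). n=7: p(7)=0.
Divide out (n - 7): quotient is n^2 + 6n + 8.
Factor the quadratic: (n + 4)(n + 2)
Result: (n - 7)(n + 4)(n + 2)


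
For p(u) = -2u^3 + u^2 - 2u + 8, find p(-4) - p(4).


p(-4) = 160
p(4) = -112
p(-4) - p(4) = 160 + 112 = 272


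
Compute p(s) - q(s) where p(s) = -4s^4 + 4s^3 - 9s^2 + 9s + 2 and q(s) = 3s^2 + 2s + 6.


Distribute the minus sign:
  (-4s^4 + 4s^3 - 9s^2 + 9s + 2)
- (3s^2 + 2s + 6)
Negate second polynomial: -3s^2 - 2s - 6
Add: -4s^4 + 4s^3 - 12s^2 + 7s - 4


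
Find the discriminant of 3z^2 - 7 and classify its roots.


D = b^2 - 4ac = (0)^2 - 4(3)(-7) = 0 + 84 = 84
Since D > 0: two distinct irrational roots


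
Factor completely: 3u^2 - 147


Roots satisfy r1 + r2 = -b/a = 0 and r1*r2 = c/a = -49.
So r1 = -7, r2 = 7.
3u^2 - 147 = 3(u - r1)(u - r2) = 3(u + 7)(u - 7)


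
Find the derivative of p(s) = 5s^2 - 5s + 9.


Apply the power rule term by term:
  d/ds(5s^2) = 10s
  d/ds(-5s) = -5
  d/ds(9) = 0
p'(s) = 10s - 5


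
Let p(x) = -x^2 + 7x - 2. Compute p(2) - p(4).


p(2) = 8
p(4) = 10
p(2) - p(4) = 8 - 10 = -2


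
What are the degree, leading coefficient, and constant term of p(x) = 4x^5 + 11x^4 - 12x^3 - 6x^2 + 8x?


Highest power of x is 5, with coefficient 4. Constant term is 0.
Degree = 5, leading coefficient = 4, constant term = 0


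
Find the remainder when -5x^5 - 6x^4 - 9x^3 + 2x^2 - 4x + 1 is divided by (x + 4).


By the Remainder Theorem, the remainder equals p(-4):
  -5*(-4)^5 = 5120
  -6*(-4)^4 = -1536
  -9*(-4)^3 = 576
  2*(-4)^2 = 32
  -4*(-4)^1 = 16
  constant: 1
Sum: 5120 - 1536 + 576 + 32 + 16 + 1 = 4209


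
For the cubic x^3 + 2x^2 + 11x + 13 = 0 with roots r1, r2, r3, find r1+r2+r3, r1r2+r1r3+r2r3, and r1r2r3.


Monic cubic x^3+bx^2+cx+d=0: sum=-b, pairwise sum=c, product=-d.
b=2, c=11, d=13
r1+r2+r3 = -2
r1r2+r1r3+r2r3 = 11
r1r2r3 = -13


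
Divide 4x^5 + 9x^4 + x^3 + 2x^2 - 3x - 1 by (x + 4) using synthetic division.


Synthetic division with c = -4. Coefficients: 4, 9, 1, 2, -3, -1
Bring down 4.
  4 * -4 = -16; -16 + 9 = -7
  -7 * -4 = 28; 28 + 1 = 29
  29 * -4 = -116; -116 + 2 = -114
  -114 * -4 = 456; 456 - 3 = 453
  453 * -4 = -1812; -1812 - 1 = -1813
Quotient: 4x^4 - 7x^3 + 29x^2 - 114x + 453, Remainder: -1813


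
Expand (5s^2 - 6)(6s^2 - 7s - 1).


Distribute each term of the first polynomial:
  (5s^2)(6s^2 - 7s - 1) = 30s^4 - 35s^3 - 5s^2
  (-6)(6s^2 - 7s - 1) = -36s^2 + 42s + 6
Sum: 30s^4 - 35s^3 - 41s^2 + 42s + 6


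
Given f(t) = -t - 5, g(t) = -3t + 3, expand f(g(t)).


Substitute g(t) into f:
f(g(t)) = -1*(-3t + 3) + (-5)
Expand and combine: 3t - 8


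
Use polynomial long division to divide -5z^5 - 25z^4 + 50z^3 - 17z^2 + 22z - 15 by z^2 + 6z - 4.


(-5z^5 - 25z^4 + 50z^3 - 17z^2 + 22z - 15) / (z^2 + 6z - 4)
Step 1: -5z^3 * (z^2 + 6z - 4) = -5z^5 - 30z^4 + 20z^3; subtract.
Step 2: 5z^2 * (z^2 + 6z - 4) = 5z^4 + 30z^3 - 20z^2; subtract.
Step 3: 0 * (z^2 + 6z - 4) = 0; subtract.
Step 4: 3 * (z^2 + 6z - 4) = 3z^2 + 18z - 12; subtract.
Quotient: -5z^3 + 5z^2 + 3, Remainder: 4z - 3


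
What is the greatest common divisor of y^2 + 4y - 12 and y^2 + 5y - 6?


Factor each:
  y^2 + 4y - 12 = (y + 6)(y - 2)
  y^2 + 5y - 6 = (y + 6)(y - 1)
Common monic factor: y + 6


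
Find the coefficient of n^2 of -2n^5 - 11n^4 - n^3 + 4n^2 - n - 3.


Read off the coefficient of n^2: 4


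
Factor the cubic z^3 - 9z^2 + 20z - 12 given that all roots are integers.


Try integer roots (divisors of -12). z=2: p(2)=0.
Divide out (z - 2): quotient is z^2 - 7z + 6.
Factor the quadratic: (z - 6)(z - 1)
Result: (z - 2)(z - 6)(z - 1)


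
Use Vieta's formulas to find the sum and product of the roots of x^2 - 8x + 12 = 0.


For ax^2+bx+c=0: sum = -b/a, product = c/a.
a=1, b=-8, c=12
Sum = -(-8)/1 = 8
Product = (12)/1 = 12


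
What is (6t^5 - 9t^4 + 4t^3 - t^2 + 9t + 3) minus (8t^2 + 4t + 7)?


Distribute the minus sign:
  (6t^5 - 9t^4 + 4t^3 - t^2 + 9t + 3)
- (8t^2 + 4t + 7)
Negate second polynomial: -8t^2 - 4t - 7
Add: 6t^5 - 9t^4 + 4t^3 - 9t^2 + 5t - 4


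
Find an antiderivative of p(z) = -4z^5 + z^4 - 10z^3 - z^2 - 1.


Reverse power rule on each term:
  ∫ -4z^5 dz = -(2/3)z^6
  ∫ z^4 dz = (1/5)z^5
  ∫ -10z^3 dz = -(5/2)z^4
  ∫ -z^2 dz = -(1/3)z^3
  ∫ -1 dz = -z
F(z) = -(2/3)z^6 + (1/5)z^5 - (5/2)z^4 - (1/3)z^3 - z + C


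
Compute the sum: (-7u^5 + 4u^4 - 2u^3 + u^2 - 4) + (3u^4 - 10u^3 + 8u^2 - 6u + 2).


Align terms by degree and add:
  -7u^5 + 4u^4 - 2u^3 + u^2 - 4
+ 3u^4 - 10u^3 + 8u^2 - 6u + 2
= -7u^5 + 7u^4 - 12u^3 + 9u^2 - 6u - 2


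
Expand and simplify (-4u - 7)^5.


Expand (-4u - 7)^5 by repeated multiplication:
  (-4u - 7)^2 = 16u^2 + 56u + 49
  (-4u - 7)^3 = -64u^3 - 336u^2 - 588u - 343
  (-4u - 7)^4 = 256u^4 + 1792u^3 + 4704u^2 + 5488u + 2401
= -1024u^5 - 8960u^4 - 31360u^3 - 54880u^2 - 48020u - 16807


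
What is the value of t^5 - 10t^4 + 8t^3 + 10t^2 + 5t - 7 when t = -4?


Using direct substitution:
  1 * (-4)^5 = -1024
  -10 * (-4)^4 = -2560
  8 * (-4)^3 = -512
  10 * (-4)^2 = 160
  5 * (-4)^1 = -20
  constant: -7
Sum = -1024 - 2560 - 512 + 160 - 20 - 7 = -3963


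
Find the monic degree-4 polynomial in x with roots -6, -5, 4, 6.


p(x) = (x + 6)(x + 5)(x - 4)(x - 6)
Expand: x^4 + x^3 - 56x^2 - 36x + 720


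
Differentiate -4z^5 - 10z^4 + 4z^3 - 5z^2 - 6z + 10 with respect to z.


Apply the power rule term by term:
  d/dz(-4z^5) = -20z^4
  d/dz(-10z^4) = -40z^3
  d/dz(4z^3) = 12z^2
  d/dz(-5z^2) = -10z
  d/dz(-6z) = -6
  d/dz(10) = 0
p'(z) = -20z^4 - 40z^3 + 12z^2 - 10z - 6


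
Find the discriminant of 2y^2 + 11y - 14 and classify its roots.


D = b^2 - 4ac = (11)^2 - 4(2)(-14) = 121 + 112 = 233
Since D > 0: two distinct irrational roots


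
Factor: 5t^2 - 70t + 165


Roots satisfy r1 + r2 = -b/a = 14 and r1*r2 = c/a = 33.
So r1 = 3, r2 = 11.
5t^2 - 70t + 165 = 5(t - r1)(t - r2) = 5(t - 3)(t - 11)


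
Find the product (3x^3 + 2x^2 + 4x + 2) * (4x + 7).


Distribute each term of the first polynomial:
  (3x^3)(4x + 7) = 12x^4 + 21x^3
  (2x^2)(4x + 7) = 8x^3 + 14x^2
  (4x)(4x + 7) = 16x^2 + 28x
  (2)(4x + 7) = 8x + 14
Sum: 12x^4 + 29x^3 + 30x^2 + 36x + 14


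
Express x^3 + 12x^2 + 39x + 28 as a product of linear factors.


Try integer roots (divisors of 28). x=-7: p(-7)=0.
Divide out (x + 7): quotient is x^2 + 5x + 4.
Factor the quadratic: (x + 1)(x + 4)
Result: (x + 7)(x + 1)(x + 4)


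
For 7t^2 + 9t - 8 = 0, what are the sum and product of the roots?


For at^2+bt+c=0: sum = -b/a, product = c/a.
a=7, b=9, c=-8
Sum = -(9)/7 = -9/7
Product = (-8)/7 = -8/7


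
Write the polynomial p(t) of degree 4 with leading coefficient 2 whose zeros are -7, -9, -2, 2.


p(t) = 2(t + 7)(t + 9)(t + 2)(t - 2)
Expand: 2t^4 + 32t^3 + 118t^2 - 128t - 504


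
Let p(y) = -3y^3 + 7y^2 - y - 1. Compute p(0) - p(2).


p(0) = -1
p(2) = 1
p(0) - p(2) = -1 - 1 = -2


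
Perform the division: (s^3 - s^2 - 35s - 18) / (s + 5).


(s^3 - s^2 - 35s - 18) / (s + 5)
Step 1: s^2 * (s + 5) = s^3 + 5s^2; subtract.
Step 2: -6s * (s + 5) = -6s^2 - 30s; subtract.
Step 3: -5 * (s + 5) = -5s - 25; subtract.
Quotient: s^2 - 6s - 5, Remainder: 7


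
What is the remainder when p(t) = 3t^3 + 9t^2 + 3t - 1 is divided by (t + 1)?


By the Remainder Theorem, the remainder equals p(-1):
  3*(-1)^3 = -3
  9*(-1)^2 = 9
  3*(-1)^1 = -3
  constant: -1
Sum: -3 + 9 - 3 - 1 = 2


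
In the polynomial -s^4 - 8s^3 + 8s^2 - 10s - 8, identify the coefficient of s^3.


Read off the coefficient of s^3: -8


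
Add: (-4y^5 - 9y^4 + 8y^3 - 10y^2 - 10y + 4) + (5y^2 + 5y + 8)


Align terms by degree and add:
  -4y^5 - 9y^4 + 8y^3 - 10y^2 - 10y + 4
+ 5y^2 + 5y + 8
= -4y^5 - 9y^4 + 8y^3 - 5y^2 - 5y + 12


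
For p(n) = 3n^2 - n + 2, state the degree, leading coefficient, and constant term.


Highest power of n is 2, with coefficient 3. Constant term is 2.
Degree = 2, leading coefficient = 3, constant term = 2


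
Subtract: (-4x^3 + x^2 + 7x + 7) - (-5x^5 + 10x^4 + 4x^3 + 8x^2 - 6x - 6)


Distribute the minus sign:
  (-4x^3 + x^2 + 7x + 7)
- (-5x^5 + 10x^4 + 4x^3 + 8x^2 - 6x - 6)
Negate second polynomial: 5x^5 - 10x^4 - 4x^3 - 8x^2 + 6x + 6
Add: 5x^5 - 10x^4 - 8x^3 - 7x^2 + 13x + 13


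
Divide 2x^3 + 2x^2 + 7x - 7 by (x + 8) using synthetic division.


Synthetic division with c = -8. Coefficients: 2, 2, 7, -7
Bring down 2.
  2 * -8 = -16; -16 + 2 = -14
  -14 * -8 = 112; 112 + 7 = 119
  119 * -8 = -952; -952 - 7 = -959
Quotient: 2x^2 - 14x + 119, Remainder: -959


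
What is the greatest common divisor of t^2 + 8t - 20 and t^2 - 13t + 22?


Factor each:
  t^2 + 8t - 20 = (t - 2)(t + 10)
  t^2 - 13t + 22 = (t - 2)(t - 11)
Common monic factor: t - 2


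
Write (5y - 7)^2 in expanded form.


Expand (5y - 7)^2 by repeated multiplication:
= 25y^2 - 70y + 49


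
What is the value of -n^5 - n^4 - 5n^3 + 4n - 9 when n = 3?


Using direct substitution:
  -1 * (3)^5 = -243
  -1 * (3)^4 = -81
  -5 * (3)^3 = -135
  0 * (3)^2 = 0
  4 * (3)^1 = 12
  constant: -9
Sum = -243 - 81 - 135 + 0 + 12 - 9 = -456


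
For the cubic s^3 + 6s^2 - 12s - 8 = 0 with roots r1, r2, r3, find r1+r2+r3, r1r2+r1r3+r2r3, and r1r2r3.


Monic cubic s^3+bs^2+cs+d=0: sum=-b, pairwise sum=c, product=-d.
b=6, c=-12, d=-8
r1+r2+r3 = -6
r1r2+r1r3+r2r3 = -12
r1r2r3 = 8


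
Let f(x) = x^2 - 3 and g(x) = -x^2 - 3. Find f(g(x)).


Substitute g(x) into f:
f(g(x)) = 1*(-x^2 - 3)^2 + (-3)
(-x^2 - 3)^2 = x^4 + 6x^2 + 9
Expand and combine: x^4 + 6x^2 + 6


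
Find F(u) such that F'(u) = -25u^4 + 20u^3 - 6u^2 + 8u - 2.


Reverse power rule on each term:
  ∫ -25u^4 du = -5u^5
  ∫ 20u^3 du = 5u^4
  ∫ -6u^2 du = -2u^3
  ∫ 8u du = 4u^2
  ∫ -2 du = -2u
F(u) = -5u^5 + 5u^4 - 2u^3 + 4u^2 - 2u + C


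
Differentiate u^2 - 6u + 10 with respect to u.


Apply the power rule term by term:
  d/du(u^2) = 2u
  d/du(-6u) = -6
  d/du(10) = 0
p'(u) = 2u - 6


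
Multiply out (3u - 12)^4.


Expand (3u - 12)^4 by repeated multiplication:
  (3u - 12)^2 = 9u^2 - 72u + 144
  (3u - 12)^3 = 27u^3 - 324u^2 + 1296u - 1728
= 81u^4 - 1296u^3 + 7776u^2 - 20736u + 20736


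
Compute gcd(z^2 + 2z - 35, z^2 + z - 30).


Factor each:
  z^2 + 2z - 35 = (z - 5)(z + 7)
  z^2 + z - 30 = (z - 5)(z + 6)
Common monic factor: z - 5


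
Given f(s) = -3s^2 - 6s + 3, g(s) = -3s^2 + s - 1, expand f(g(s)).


Substitute g(s) into f:
f(g(s)) = -3*(-3s^2 + s - 1)^2 + (-6)*(-3s^2 + s - 1) + 3
(-3s^2 + s - 1)^2 = 9s^4 - 6s^3 + 7s^2 - 2s + 1
Expand and combine: -27s^4 + 18s^3 - 3s^2 + 6


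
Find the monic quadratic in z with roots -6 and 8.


p(z) = (z + 6)(z - 8)
Expand: z^2 - 2z - 48


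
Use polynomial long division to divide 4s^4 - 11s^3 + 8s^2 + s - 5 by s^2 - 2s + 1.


(4s^4 - 11s^3 + 8s^2 + s - 5) / (s^2 - 2s + 1)
Step 1: 4s^2 * (s^2 - 2s + 1) = 4s^4 - 8s^3 + 4s^2; subtract.
Step 2: -3s * (s^2 - 2s + 1) = -3s^3 + 6s^2 - 3s; subtract.
Step 3: -2 * (s^2 - 2s + 1) = -2s^2 + 4s - 2; subtract.
Quotient: 4s^2 - 3s - 2, Remainder: -3


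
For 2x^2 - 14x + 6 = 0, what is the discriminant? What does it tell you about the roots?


D = b^2 - 4ac = (-14)^2 - 4(2)(6) = 196 - 48 = 148
Since D > 0: two distinct irrational roots


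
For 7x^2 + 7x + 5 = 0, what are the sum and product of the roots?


For ax^2+bx+c=0: sum = -b/a, product = c/a.
a=7, b=7, c=5
Sum = -(7)/7 = -1
Product = (5)/7 = 5/7


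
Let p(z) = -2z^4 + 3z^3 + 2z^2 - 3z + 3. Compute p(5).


Using direct substitution:
  -2 * (5)^4 = -1250
  3 * (5)^3 = 375
  2 * (5)^2 = 50
  -3 * (5)^1 = -15
  constant: 3
Sum = -1250 + 375 + 50 - 15 + 3 = -837


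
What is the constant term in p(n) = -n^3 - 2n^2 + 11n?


Read off the constant term: 0


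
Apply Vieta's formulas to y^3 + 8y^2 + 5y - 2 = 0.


Monic cubic y^3+by^2+cy+d=0: sum=-b, pairwise sum=c, product=-d.
b=8, c=5, d=-2
r1+r2+r3 = -8
r1r2+r1r3+r2r3 = 5
r1r2r3 = 2


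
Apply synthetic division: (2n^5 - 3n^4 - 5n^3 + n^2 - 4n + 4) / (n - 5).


Synthetic division with c = 5. Coefficients: 2, -3, -5, 1, -4, 4
Bring down 2.
  2 * 5 = 10; 10 - 3 = 7
  7 * 5 = 35; 35 - 5 = 30
  30 * 5 = 150; 150 + 1 = 151
  151 * 5 = 755; 755 - 4 = 751
  751 * 5 = 3755; 3755 + 4 = 3759
Quotient: 2n^4 + 7n^3 + 30n^2 + 151n + 751, Remainder: 3759


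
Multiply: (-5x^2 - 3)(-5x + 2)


Distribute each term of the first polynomial:
  (-5x^2)(-5x + 2) = 25x^3 - 10x^2
  (-3)(-5x + 2) = 15x - 6
Sum: 25x^3 - 10x^2 + 15x - 6


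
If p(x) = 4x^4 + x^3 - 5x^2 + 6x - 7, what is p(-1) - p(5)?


p(-1) = -15
p(5) = 2523
p(-1) - p(5) = -15 - 2523 = -2538


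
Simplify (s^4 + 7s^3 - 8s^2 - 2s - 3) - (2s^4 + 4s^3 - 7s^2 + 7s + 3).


Distribute the minus sign:
  (s^4 + 7s^3 - 8s^2 - 2s - 3)
- (2s^4 + 4s^3 - 7s^2 + 7s + 3)
Negate second polynomial: -2s^4 - 4s^3 + 7s^2 - 7s - 3
Add: -s^4 + 3s^3 - s^2 - 9s - 6


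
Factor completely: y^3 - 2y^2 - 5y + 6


Try integer roots (divisors of 6). y=1: p(1)=0.
Divide out (y - 1): quotient is y^2 - y - 6.
Factor the quadratic: (y - 3)(y + 2)
Result: (y - 1)(y - 3)(y + 2)


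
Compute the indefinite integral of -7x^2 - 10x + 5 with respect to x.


Reverse power rule on each term:
  ∫ -7x^2 dx = -(7/3)x^3
  ∫ -10x dx = -5x^2
  ∫ 5 dx = 5x
F(x) = -(7/3)x^3 - 5x^2 + 5x + C


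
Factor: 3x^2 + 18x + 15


Roots satisfy r1 + r2 = -b/a = -6 and r1*r2 = c/a = 5.
So r1 = -5, r2 = -1.
3x^2 + 18x + 15 = 3(x - r1)(x - r2) = 3(x + 5)(x + 1)


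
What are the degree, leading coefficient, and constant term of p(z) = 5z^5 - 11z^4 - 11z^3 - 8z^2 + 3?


Highest power of z is 5, with coefficient 5. Constant term is 3.
Degree = 5, leading coefficient = 5, constant term = 3


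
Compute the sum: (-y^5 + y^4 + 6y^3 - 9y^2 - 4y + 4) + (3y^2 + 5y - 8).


Align terms by degree and add:
  -y^5 + y^4 + 6y^3 - 9y^2 - 4y + 4
+ 3y^2 + 5y - 8
= -y^5 + y^4 + 6y^3 - 6y^2 + y - 4


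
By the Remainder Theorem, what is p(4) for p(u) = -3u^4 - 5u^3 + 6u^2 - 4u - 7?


By the Remainder Theorem, the remainder equals p(4):
  -3*(4)^4 = -768
  -5*(4)^3 = -320
  6*(4)^2 = 96
  -4*(4)^1 = -16
  constant: -7
Sum: -768 - 320 + 96 - 16 - 7 = -1015


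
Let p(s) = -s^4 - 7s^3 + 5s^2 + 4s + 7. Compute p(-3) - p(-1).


p(-3) = 148
p(-1) = 14
p(-3) - p(-1) = 148 - 14 = 134


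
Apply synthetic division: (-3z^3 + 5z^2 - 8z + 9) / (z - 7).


Synthetic division with c = 7. Coefficients: -3, 5, -8, 9
Bring down -3.
  -3 * 7 = -21; -21 + 5 = -16
  -16 * 7 = -112; -112 - 8 = -120
  -120 * 7 = -840; -840 + 9 = -831
Quotient: -3z^2 - 16z - 120, Remainder: -831


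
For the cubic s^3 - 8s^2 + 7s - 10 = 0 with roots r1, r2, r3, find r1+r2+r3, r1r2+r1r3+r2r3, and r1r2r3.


Monic cubic s^3+bs^2+cs+d=0: sum=-b, pairwise sum=c, product=-d.
b=-8, c=7, d=-10
r1+r2+r3 = 8
r1r2+r1r3+r2r3 = 7
r1r2r3 = 10


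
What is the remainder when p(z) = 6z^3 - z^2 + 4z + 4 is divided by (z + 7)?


By the Remainder Theorem, the remainder equals p(-7):
  6*(-7)^3 = -2058
  -1*(-7)^2 = -49
  4*(-7)^1 = -28
  constant: 4
Sum: -2058 - 49 - 28 + 4 = -2131


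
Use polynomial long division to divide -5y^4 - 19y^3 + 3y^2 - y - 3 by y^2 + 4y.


(-5y^4 - 19y^3 + 3y^2 - y - 3) / (y^2 + 4y)
Step 1: -5y^2 * (y^2 + 4y) = -5y^4 - 20y^3; subtract.
Step 2: y * (y^2 + 4y) = y^3 + 4y^2; subtract.
Step 3: -1 * (y^2 + 4y) = -y^2 - 4y; subtract.
Quotient: -5y^2 + y - 1, Remainder: 3y - 3


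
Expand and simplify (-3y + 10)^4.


Expand (-3y + 10)^4 by repeated multiplication:
  (-3y + 10)^2 = 9y^2 - 60y + 100
  (-3y + 10)^3 = -27y^3 + 270y^2 - 900y + 1000
= 81y^4 - 1080y^3 + 5400y^2 - 12000y + 10000


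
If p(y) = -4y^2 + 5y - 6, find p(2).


Using direct substitution:
  -4 * (2)^2 = -16
  5 * (2)^1 = 10
  constant: -6
Sum = -16 + 10 - 6 = -12


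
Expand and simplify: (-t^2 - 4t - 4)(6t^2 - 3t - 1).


Distribute each term of the first polynomial:
  (-t^2)(6t^2 - 3t - 1) = -6t^4 + 3t^3 + t^2
  (-4t)(6t^2 - 3t - 1) = -24t^3 + 12t^2 + 4t
  (-4)(6t^2 - 3t - 1) = -24t^2 + 12t + 4
Sum: -6t^4 - 21t^3 - 11t^2 + 16t + 4


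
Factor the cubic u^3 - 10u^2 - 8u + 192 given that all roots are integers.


Try integer roots (divisors of 192). u=8: p(8)=0.
Divide out (u - 8): quotient is u^2 - 2u - 24.
Factor the quadratic: (u + 4)(u - 6)
Result: (u - 8)(u + 4)(u - 6)


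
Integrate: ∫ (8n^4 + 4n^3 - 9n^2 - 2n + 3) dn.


Reverse power rule on each term:
  ∫ 8n^4 dn = (8/5)n^5
  ∫ 4n^3 dn = n^4
  ∫ -9n^2 dn = -3n^3
  ∫ -2n dn = -n^2
  ∫ 3 dn = 3n
F(n) = (8/5)n^5 + n^4 - 3n^3 - n^2 + 3n + C


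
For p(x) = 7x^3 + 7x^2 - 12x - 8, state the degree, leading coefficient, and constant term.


Highest power of x is 3, with coefficient 7. Constant term is -8.
Degree = 3, leading coefficient = 7, constant term = -8


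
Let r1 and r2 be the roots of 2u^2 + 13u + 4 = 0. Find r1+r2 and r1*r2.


For au^2+bu+c=0: sum = -b/a, product = c/a.
a=2, b=13, c=4
Sum = -(13)/2 = -13/2
Product = (4)/2 = 2


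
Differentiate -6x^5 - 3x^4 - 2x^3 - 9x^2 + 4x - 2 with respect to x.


Apply the power rule term by term:
  d/dx(-6x^5) = -30x^4
  d/dx(-3x^4) = -12x^3
  d/dx(-2x^3) = -6x^2
  d/dx(-9x^2) = -18x
  d/dx(4x) = 4
  d/dx(-2) = 0
p'(x) = -30x^4 - 12x^3 - 6x^2 - 18x + 4


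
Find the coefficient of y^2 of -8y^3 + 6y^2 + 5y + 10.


Read off the coefficient of y^2: 6


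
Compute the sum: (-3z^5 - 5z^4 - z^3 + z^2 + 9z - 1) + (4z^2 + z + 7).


Align terms by degree and add:
  -3z^5 - 5z^4 - z^3 + z^2 + 9z - 1
+ 4z^2 + z + 7
= -3z^5 - 5z^4 - z^3 + 5z^2 + 10z + 6


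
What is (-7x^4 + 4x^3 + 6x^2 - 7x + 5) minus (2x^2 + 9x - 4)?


Distribute the minus sign:
  (-7x^4 + 4x^3 + 6x^2 - 7x + 5)
- (2x^2 + 9x - 4)
Negate second polynomial: -2x^2 - 9x + 4
Add: -7x^4 + 4x^3 + 4x^2 - 16x + 9


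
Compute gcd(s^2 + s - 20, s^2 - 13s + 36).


Factor each:
  s^2 + s - 20 = (s - 4)(s + 5)
  s^2 - 13s + 36 = (s - 4)(s - 9)
Common monic factor: s - 4


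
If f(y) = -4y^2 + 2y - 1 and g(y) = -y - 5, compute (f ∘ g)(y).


Substitute g(y) into f:
f(g(y)) = -4*(-y - 5)^2 + 2*(-y - 5) + (-1)
(-y - 5)^2 = y^2 + 10y + 25
Expand and combine: -4y^2 - 42y - 111


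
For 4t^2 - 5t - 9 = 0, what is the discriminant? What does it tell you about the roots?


D = b^2 - 4ac = (-5)^2 - 4(4)(-9) = 25 + 144 = 169
Since D > 0: two distinct rational roots


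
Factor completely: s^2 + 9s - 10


Roots satisfy r1 + r2 = -b/a = -9 and r1*r2 = c/a = -10.
So r1 = -10, r2 = 1.
s^2 + 9s - 10 = (s - r1)(s - r2) = (s + 10)(s - 1)


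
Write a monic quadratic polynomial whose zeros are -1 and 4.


p(z) = (z + 1)(z - 4)
Expand: z^2 - 3z - 4


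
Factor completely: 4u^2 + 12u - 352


Roots satisfy r1 + r2 = -b/a = -3 and r1*r2 = c/a = -88.
So r1 = 8, r2 = -11.
4u^2 + 12u - 352 = 4(u - r1)(u - r2) = 4(u - 8)(u + 11)


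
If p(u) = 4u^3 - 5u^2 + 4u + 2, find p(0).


Using direct substitution:
  4 * (0)^3 = 0
  -5 * (0)^2 = 0
  4 * (0)^1 = 0
  constant: 2
Sum = 0 + 0 + 0 + 2 = 2


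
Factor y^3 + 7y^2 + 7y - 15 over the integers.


Try integer roots (divisors of -15). y=-5: p(-5)=0.
Divide out (y + 5): quotient is y^2 + 2y - 3.
Factor the quadratic: (y + 3)(y - 1)
Result: (y + 5)(y + 3)(y - 1)


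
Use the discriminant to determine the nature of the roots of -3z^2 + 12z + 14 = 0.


D = b^2 - 4ac = (12)^2 - 4(-3)(14) = 144 + 168 = 312
Since D > 0: two distinct irrational roots


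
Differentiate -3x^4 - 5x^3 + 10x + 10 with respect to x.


Apply the power rule term by term:
  d/dx(-3x^4) = -12x^3
  d/dx(-5x^3) = -15x^2
  d/dx(10x) = 10
  d/dx(10) = 0
p'(x) = -12x^3 - 15x^2 + 10


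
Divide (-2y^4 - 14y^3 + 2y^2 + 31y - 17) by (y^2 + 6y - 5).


(-2y^4 - 14y^3 + 2y^2 + 31y - 17) / (y^2 + 6y - 5)
Step 1: -2y^2 * (y^2 + 6y - 5) = -2y^4 - 12y^3 + 10y^2; subtract.
Step 2: -2y * (y^2 + 6y - 5) = -2y^3 - 12y^2 + 10y; subtract.
Step 3: 4 * (y^2 + 6y - 5) = 4y^2 + 24y - 20; subtract.
Quotient: -2y^2 - 2y + 4, Remainder: -3y + 3


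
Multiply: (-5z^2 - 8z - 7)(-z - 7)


Distribute each term of the first polynomial:
  (-5z^2)(-z - 7) = 5z^3 + 35z^2
  (-8z)(-z - 7) = 8z^2 + 56z
  (-7)(-z - 7) = 7z + 49
Sum: 5z^3 + 43z^2 + 63z + 49


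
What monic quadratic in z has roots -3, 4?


p(z) = (z + 3)(z - 4)
Expand: z^2 - z - 12


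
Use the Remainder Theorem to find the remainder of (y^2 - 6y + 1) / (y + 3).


By the Remainder Theorem, the remainder equals p(-3):
  1*(-3)^2 = 9
  -6*(-3)^1 = 18
  constant: 1
Sum: 9 + 18 + 1 = 28


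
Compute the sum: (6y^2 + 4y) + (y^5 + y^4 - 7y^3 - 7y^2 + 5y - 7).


Align terms by degree and add:
  6y^2 + 4y
+ y^5 + y^4 - 7y^3 - 7y^2 + 5y - 7
= y^5 + y^4 - 7y^3 - y^2 + 9y - 7


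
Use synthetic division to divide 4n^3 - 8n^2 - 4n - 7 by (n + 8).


Synthetic division with c = -8. Coefficients: 4, -8, -4, -7
Bring down 4.
  4 * -8 = -32; -32 - 8 = -40
  -40 * -8 = 320; 320 - 4 = 316
  316 * -8 = -2528; -2528 - 7 = -2535
Quotient: 4n^2 - 40n + 316, Remainder: -2535


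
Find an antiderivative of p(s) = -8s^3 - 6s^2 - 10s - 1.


Reverse power rule on each term:
  ∫ -8s^3 ds = -2s^4
  ∫ -6s^2 ds = -2s^3
  ∫ -10s ds = -5s^2
  ∫ -1 ds = -s
F(s) = -2s^4 - 2s^3 - 5s^2 - s + C


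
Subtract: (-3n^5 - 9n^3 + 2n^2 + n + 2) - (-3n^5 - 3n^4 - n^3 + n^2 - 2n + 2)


Distribute the minus sign:
  (-3n^5 - 9n^3 + 2n^2 + n + 2)
- (-3n^5 - 3n^4 - n^3 + n^2 - 2n + 2)
Negate second polynomial: 3n^5 + 3n^4 + n^3 - n^2 + 2n - 2
Add: 3n^4 - 8n^3 + n^2 + 3n


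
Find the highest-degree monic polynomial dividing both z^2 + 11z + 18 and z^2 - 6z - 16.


Factor each:
  z^2 + 11z + 18 = (z + 2)(z + 9)
  z^2 - 6z - 16 = (z + 2)(z - 8)
Common monic factor: z + 2


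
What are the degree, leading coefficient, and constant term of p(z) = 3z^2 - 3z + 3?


Highest power of z is 2, with coefficient 3. Constant term is 3.
Degree = 2, leading coefficient = 3, constant term = 3


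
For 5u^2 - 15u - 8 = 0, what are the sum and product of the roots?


For au^2+bu+c=0: sum = -b/a, product = c/a.
a=5, b=-15, c=-8
Sum = -(-15)/5 = 3
Product = (-8)/5 = -8/5


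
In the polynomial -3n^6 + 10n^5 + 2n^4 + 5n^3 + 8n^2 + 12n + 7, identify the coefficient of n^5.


Read off the coefficient of n^5: 10


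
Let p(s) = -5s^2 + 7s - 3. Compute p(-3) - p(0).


p(-3) = -69
p(0) = -3
p(-3) - p(0) = -69 + 3 = -66


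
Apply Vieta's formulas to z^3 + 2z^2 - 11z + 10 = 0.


Monic cubic z^3+bz^2+cz+d=0: sum=-b, pairwise sum=c, product=-d.
b=2, c=-11, d=10
r1+r2+r3 = -2
r1r2+r1r3+r2r3 = -11
r1r2r3 = -10


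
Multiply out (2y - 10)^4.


Expand (2y - 10)^4 by repeated multiplication:
  (2y - 10)^2 = 4y^2 - 40y + 100
  (2y - 10)^3 = 8y^3 - 120y^2 + 600y - 1000
= 16y^4 - 320y^3 + 2400y^2 - 8000y + 10000


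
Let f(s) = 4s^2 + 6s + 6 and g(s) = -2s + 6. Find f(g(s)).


Substitute g(s) into f:
f(g(s)) = 4*(-2s + 6)^2 + 6*(-2s + 6) + 6
(-2s + 6)^2 = 4s^2 - 24s + 36
Expand and combine: 16s^2 - 108s + 186


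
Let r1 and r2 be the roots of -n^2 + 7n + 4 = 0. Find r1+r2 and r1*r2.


For an^2+bn+c=0: sum = -b/a, product = c/a.
a=-1, b=7, c=4
Sum = -(7)/-1 = 7
Product = (4)/-1 = -4


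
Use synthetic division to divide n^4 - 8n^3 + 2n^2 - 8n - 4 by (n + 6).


Synthetic division with c = -6. Coefficients: 1, -8, 2, -8, -4
Bring down 1.
  1 * -6 = -6; -6 - 8 = -14
  -14 * -6 = 84; 84 + 2 = 86
  86 * -6 = -516; -516 - 8 = -524
  -524 * -6 = 3144; 3144 - 4 = 3140
Quotient: n^3 - 14n^2 + 86n - 524, Remainder: 3140


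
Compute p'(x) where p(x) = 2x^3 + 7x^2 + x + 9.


Apply the power rule term by term:
  d/dx(2x^3) = 6x^2
  d/dx(7x^2) = 14x
  d/dx(x) = 1
  d/dx(9) = 0
p'(x) = 6x^2 + 14x + 1


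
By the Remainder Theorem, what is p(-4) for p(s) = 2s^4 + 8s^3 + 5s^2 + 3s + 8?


By the Remainder Theorem, the remainder equals p(-4):
  2*(-4)^4 = 512
  8*(-4)^3 = -512
  5*(-4)^2 = 80
  3*(-4)^1 = -12
  constant: 8
Sum: 512 - 512 + 80 - 12 + 8 = 76


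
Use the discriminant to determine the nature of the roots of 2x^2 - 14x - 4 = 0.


D = b^2 - 4ac = (-14)^2 - 4(2)(-4) = 196 + 32 = 228
Since D > 0: two distinct irrational roots


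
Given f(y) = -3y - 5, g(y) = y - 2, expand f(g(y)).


Substitute g(y) into f:
f(g(y)) = -3*(y - 2) + (-5)
Expand and combine: -3y + 1


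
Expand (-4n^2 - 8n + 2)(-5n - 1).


Distribute each term of the first polynomial:
  (-4n^2)(-5n - 1) = 20n^3 + 4n^2
  (-8n)(-5n - 1) = 40n^2 + 8n
  (2)(-5n - 1) = -10n - 2
Sum: 20n^3 + 44n^2 - 2n - 2


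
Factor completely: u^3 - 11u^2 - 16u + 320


Try integer roots (divisors of 320). u=-5: p(-5)=0.
Divide out (u + 5): quotient is u^2 - 16u + 64.
Factor the quadratic: (u - 8)(u - 8)
Result: (u + 5)(u - 8)(u - 8)


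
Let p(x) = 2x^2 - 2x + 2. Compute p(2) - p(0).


p(2) = 6
p(0) = 2
p(2) - p(0) = 6 - 2 = 4


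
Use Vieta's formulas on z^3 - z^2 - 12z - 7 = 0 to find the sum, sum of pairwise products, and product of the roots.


Monic cubic z^3+bz^2+cz+d=0: sum=-b, pairwise sum=c, product=-d.
b=-1, c=-12, d=-7
r1+r2+r3 = 1
r1r2+r1r3+r2r3 = -12
r1r2r3 = 7


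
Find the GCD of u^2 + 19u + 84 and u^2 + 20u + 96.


Factor each:
  u^2 + 19u + 84 = (u + 12)(u + 7)
  u^2 + 20u + 96 = (u + 12)(u + 8)
Common monic factor: u + 12


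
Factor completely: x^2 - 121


Roots satisfy r1 + r2 = -b/a = 0 and r1*r2 = c/a = -121.
So r1 = -11, r2 = 11.
x^2 - 121 = (x - r1)(x - r2) = (x + 11)(x - 11)


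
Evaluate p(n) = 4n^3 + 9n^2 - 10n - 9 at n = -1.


Using direct substitution:
  4 * (-1)^3 = -4
  9 * (-1)^2 = 9
  -10 * (-1)^1 = 10
  constant: -9
Sum = -4 + 9 + 10 - 9 = 6


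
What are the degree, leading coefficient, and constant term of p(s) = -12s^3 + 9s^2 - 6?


Highest power of s is 3, with coefficient -12. Constant term is -6.
Degree = 3, leading coefficient = -12, constant term = -6


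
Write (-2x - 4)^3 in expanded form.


Expand (-2x - 4)^3 by repeated multiplication:
  (-2x - 4)^2 = 4x^2 + 16x + 16
= -8x^3 - 48x^2 - 96x - 64


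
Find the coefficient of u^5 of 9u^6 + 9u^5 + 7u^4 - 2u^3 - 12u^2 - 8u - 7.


Read off the coefficient of u^5: 9


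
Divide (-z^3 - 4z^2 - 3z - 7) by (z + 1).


(-z^3 - 4z^2 - 3z - 7) / (z + 1)
Step 1: -z^2 * (z + 1) = -z^3 - z^2; subtract.
Step 2: -3z * (z + 1) = -3z^2 - 3z; subtract.
Step 3: 0 * (z + 1) = 0; subtract.
Quotient: -z^2 - 3z, Remainder: -7


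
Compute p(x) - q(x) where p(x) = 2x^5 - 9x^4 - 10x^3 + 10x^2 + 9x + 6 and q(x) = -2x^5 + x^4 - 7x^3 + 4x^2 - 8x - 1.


Distribute the minus sign:
  (2x^5 - 9x^4 - 10x^3 + 10x^2 + 9x + 6)
- (-2x^5 + x^4 - 7x^3 + 4x^2 - 8x - 1)
Negate second polynomial: 2x^5 - x^4 + 7x^3 - 4x^2 + 8x + 1
Add: 4x^5 - 10x^4 - 3x^3 + 6x^2 + 17x + 7


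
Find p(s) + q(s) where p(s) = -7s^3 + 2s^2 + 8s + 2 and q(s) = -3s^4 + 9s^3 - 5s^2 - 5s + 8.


Align terms by degree and add:
  -7s^3 + 2s^2 + 8s + 2
  -3s^4 + 9s^3 - 5s^2 - 5s + 8
= -3s^4 + 2s^3 - 3s^2 + 3s + 10


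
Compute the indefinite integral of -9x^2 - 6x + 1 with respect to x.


Reverse power rule on each term:
  ∫ -9x^2 dx = -3x^3
  ∫ -6x dx = -3x^2
  ∫ 1 dx = x
F(x) = -3x^3 - 3x^2 + x + C


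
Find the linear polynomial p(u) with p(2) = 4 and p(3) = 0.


p(u) = mu + b. Using p(2)=4, p(3)=0:
m = (4)/(2 - 3) = 4/-1 = -4
b = 4 - m*(2) = 4 + 8 = 12
p(u) = -4u + 12


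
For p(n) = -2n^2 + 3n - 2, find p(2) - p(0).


p(2) = -4
p(0) = -2
p(2) - p(0) = -4 + 2 = -2


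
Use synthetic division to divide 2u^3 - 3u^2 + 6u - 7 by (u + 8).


Synthetic division with c = -8. Coefficients: 2, -3, 6, -7
Bring down 2.
  2 * -8 = -16; -16 - 3 = -19
  -19 * -8 = 152; 152 + 6 = 158
  158 * -8 = -1264; -1264 - 7 = -1271
Quotient: 2u^2 - 19u + 158, Remainder: -1271


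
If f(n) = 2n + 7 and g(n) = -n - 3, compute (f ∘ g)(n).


Substitute g(n) into f:
f(g(n)) = 2*(-n - 3) + 7
Expand and combine: -2n + 1


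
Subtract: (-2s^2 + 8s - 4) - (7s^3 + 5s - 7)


Distribute the minus sign:
  (-2s^2 + 8s - 4)
- (7s^3 + 5s - 7)
Negate second polynomial: -7s^3 - 5s + 7
Add: -7s^3 - 2s^2 + 3s + 3


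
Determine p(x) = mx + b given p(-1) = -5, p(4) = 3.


p(x) = mx + b. Using p(-1)=-5, p(4)=3:
m = (-5 - 3)/(-1 - 4) = -8/-5 = 8/5
b = -5 - m*(-1) = -5 + 8/5 = -17/5
p(x) = (8/5)x - (17/5)


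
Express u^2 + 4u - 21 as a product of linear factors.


Roots satisfy r1 + r2 = -b/a = -4 and r1*r2 = c/a = -21.
So r1 = 3, r2 = -7.
u^2 + 4u - 21 = (u - r1)(u - r2) = (u - 3)(u + 7)


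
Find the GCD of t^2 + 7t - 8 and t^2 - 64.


Factor each:
  t^2 + 7t - 8 = (t + 8)(t - 1)
  t^2 - 64 = (t + 8)(t - 8)
Common monic factor: t + 8


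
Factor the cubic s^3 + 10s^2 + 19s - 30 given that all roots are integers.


Try integer roots (divisors of -30). s=1: p(1)=0.
Divide out (s - 1): quotient is s^2 + 11s + 30.
Factor the quadratic: (s + 5)(s + 6)
Result: (s - 1)(s + 5)(s + 6)


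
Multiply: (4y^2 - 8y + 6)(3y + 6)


Distribute each term of the first polynomial:
  (4y^2)(3y + 6) = 12y^3 + 24y^2
  (-8y)(3y + 6) = -24y^2 - 48y
  (6)(3y + 6) = 18y + 36
Sum: 12y^3 - 30y + 36


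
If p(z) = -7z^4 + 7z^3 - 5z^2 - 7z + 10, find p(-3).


Using direct substitution:
  -7 * (-3)^4 = -567
  7 * (-3)^3 = -189
  -5 * (-3)^2 = -45
  -7 * (-3)^1 = 21
  constant: 10
Sum = -567 - 189 - 45 + 21 + 10 = -770
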